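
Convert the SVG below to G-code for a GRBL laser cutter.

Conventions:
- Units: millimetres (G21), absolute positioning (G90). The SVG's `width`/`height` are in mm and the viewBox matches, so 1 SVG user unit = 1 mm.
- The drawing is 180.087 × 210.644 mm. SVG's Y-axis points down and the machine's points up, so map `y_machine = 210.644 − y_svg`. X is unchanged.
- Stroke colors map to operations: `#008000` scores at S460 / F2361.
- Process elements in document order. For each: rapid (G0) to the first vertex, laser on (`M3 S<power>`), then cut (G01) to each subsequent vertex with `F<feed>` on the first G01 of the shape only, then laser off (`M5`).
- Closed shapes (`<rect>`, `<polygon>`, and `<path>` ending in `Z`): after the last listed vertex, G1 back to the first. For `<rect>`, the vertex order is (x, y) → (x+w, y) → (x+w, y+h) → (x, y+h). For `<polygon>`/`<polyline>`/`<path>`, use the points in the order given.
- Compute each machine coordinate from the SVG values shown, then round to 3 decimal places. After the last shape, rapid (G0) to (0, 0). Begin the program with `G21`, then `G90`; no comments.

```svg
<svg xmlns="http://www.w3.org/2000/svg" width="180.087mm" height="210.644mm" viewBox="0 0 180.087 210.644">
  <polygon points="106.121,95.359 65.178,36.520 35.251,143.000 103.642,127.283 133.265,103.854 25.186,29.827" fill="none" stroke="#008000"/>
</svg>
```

G21
G90
G0 X106.121 Y115.285
M3 S460
G01 X65.178 Y174.124 F2361
G01 X35.251 Y67.644
G01 X103.642 Y83.361
G01 X133.265 Y106.790
G01 X25.186 Y180.817
G01 X106.121 Y115.285
M5
G0 X0.000 Y0.000

Since the viewBox matches the mm dimensions, user units are millimetres directly. The only transform is the Y-flip y_m = 210.644 − y_svg.

Shape 1 is a closed polygon drawn with `<polygon>`. Its stroke #008000 means score at S460, F2361. After flipping Y the toolpath is (106.121,115.285) → (65.178,174.124) → (35.251,67.644) → (103.642,83.361) → (133.265,106.790) → (25.186,180.817) → (106.121,115.285), returning to the start.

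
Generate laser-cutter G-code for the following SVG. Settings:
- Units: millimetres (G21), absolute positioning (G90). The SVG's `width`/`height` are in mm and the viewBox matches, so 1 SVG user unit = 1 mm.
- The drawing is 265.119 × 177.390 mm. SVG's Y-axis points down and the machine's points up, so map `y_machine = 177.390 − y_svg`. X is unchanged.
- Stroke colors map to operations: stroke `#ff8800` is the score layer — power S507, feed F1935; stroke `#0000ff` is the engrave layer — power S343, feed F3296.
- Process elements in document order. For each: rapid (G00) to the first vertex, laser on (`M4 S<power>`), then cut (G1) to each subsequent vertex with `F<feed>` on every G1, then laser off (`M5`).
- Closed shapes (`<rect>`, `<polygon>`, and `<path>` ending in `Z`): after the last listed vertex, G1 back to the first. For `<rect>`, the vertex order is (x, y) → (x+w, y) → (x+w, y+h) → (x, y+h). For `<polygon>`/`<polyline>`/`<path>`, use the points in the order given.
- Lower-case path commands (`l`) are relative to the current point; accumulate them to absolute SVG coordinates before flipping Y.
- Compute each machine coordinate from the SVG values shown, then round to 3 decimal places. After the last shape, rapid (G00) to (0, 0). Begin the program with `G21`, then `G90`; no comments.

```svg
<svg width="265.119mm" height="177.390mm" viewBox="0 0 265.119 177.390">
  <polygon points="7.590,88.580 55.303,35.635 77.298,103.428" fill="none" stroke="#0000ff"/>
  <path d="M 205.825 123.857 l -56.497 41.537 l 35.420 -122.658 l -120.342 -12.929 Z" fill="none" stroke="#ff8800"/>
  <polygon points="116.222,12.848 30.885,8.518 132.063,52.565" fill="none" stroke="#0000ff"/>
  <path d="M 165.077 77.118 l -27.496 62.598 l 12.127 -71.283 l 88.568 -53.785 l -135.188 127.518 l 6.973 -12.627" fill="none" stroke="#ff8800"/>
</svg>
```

G21
G90
G00 X7.590 Y88.810
M4 S343
G1 X55.303 Y141.755 F3296
G1 X77.298 Y73.962 F3296
G1 X7.590 Y88.810 F3296
M5
G00 X205.825 Y53.533
M4 S507
G1 X149.328 Y11.996 F1935
G1 X184.748 Y134.654 F1935
G1 X64.406 Y147.583 F1935
G1 X205.825 Y53.533 F1935
M5
G00 X116.222 Y164.542
M4 S343
G1 X30.885 Y168.872 F3296
G1 X132.063 Y124.825 F3296
G1 X116.222 Y164.542 F3296
M5
G00 X165.077 Y100.272
M4 S507
G1 X137.581 Y37.674 F1935
G1 X149.708 Y108.957 F1935
G1 X238.276 Y162.742 F1935
G1 X103.088 Y35.224 F1935
G1 X110.061 Y47.851 F1935
M5
G00 X0.000 Y0.000

1 u = 1 mm; y_m = 177.390 − y.

[1] `<polygon>` regular polygon, #0000ff→engrave S343 F3296: (7.590,88.810) → (55.303,141.755) → (77.298,73.962) → (7.590,88.810) (closed)

[2] `<path>` closed polygon, #ff8800→score S507 F1935: (205.825,53.533) → (149.328,11.996) → (184.748,134.654) → (64.406,147.583) → (205.825,53.533) (closed)

[3] `<polygon>` closed polygon, #0000ff→engrave S343 F3296: (116.222,164.542) → (30.885,168.872) → (132.063,124.825) → (116.222,164.542) (closed)

[4] `<path>` open polyline, #ff8800→score S507 F1935: (165.077,100.272) → (137.581,37.674) → (149.708,108.957) → (238.276,162.742) → (103.088,35.224) → (110.061,47.851)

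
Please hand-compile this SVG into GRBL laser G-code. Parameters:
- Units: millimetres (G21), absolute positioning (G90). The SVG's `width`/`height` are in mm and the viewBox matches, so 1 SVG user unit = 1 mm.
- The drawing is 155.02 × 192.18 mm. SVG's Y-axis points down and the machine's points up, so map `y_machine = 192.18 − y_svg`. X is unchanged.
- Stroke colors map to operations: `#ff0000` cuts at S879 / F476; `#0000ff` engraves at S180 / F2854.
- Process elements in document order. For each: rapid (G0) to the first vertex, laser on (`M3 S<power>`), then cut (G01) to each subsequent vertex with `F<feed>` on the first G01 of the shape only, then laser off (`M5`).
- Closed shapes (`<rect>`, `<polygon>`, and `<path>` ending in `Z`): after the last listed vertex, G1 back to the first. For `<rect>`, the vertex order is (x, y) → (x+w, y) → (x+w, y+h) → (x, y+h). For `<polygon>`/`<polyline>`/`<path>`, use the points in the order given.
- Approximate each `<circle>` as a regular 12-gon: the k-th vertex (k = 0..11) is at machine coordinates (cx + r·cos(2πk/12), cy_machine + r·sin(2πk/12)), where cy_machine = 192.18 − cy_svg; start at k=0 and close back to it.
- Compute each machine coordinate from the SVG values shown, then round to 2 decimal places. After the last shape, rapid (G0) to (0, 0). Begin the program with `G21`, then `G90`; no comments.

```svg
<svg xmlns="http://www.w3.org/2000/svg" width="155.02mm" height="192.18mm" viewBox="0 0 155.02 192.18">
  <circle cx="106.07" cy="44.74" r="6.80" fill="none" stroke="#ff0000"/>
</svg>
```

viewBox `0 0 155.02 192.18` with mm width/height → 1 unit = 1 mm. Flip: y_m = 192.18 − y_svg.

**Shape 1** — `<circle>` circle, stroke `#ff0000` → cut (S879, F476). Machine vertices: (112.87,147.44) → (111.96,150.84) → (109.47,153.33) → (106.07,154.24) → (102.67,153.33) → (100.18,150.84) → (99.27,147.44) → (100.18,144.04) → (102.67,141.55) → (106.07,140.64) → (109.47,141.55) → (111.96,144.04) → (112.87,147.44). Closed: final G1 returns to the first vertex.

G21
G90
G0 X112.87 Y147.44
M3 S879
G01 X111.96 Y150.84 F476
G01 X109.47 Y153.33
G01 X106.07 Y154.24
G01 X102.67 Y153.33
G01 X100.18 Y150.84
G01 X99.27 Y147.44
G01 X100.18 Y144.04
G01 X102.67 Y141.55
G01 X106.07 Y140.64
G01 X109.47 Y141.55
G01 X111.96 Y144.04
G01 X112.87 Y147.44
M5
G0 X0.00 Y0.00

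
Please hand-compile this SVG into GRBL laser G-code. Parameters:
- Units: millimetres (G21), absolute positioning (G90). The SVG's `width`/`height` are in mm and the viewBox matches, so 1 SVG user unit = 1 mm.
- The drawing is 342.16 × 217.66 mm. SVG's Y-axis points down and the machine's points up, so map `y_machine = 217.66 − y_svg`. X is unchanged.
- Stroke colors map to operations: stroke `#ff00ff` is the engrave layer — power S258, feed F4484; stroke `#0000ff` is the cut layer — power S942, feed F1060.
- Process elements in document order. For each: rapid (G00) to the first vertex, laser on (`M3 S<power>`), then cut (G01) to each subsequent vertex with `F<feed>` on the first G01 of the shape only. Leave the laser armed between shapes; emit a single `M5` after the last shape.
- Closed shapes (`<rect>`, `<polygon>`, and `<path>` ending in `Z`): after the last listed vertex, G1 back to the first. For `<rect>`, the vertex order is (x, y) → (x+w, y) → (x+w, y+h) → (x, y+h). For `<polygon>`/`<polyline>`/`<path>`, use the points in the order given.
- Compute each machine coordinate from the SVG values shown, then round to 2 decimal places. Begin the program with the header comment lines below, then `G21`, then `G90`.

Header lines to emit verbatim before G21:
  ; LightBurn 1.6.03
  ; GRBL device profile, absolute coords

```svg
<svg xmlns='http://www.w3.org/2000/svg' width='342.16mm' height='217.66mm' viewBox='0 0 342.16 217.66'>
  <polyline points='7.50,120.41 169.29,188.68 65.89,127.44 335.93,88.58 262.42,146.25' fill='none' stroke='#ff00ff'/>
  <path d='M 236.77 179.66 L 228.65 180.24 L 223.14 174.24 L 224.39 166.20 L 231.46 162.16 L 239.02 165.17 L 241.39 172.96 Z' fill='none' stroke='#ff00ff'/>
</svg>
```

Since the viewBox matches the mm dimensions, user units are millimetres directly. The only transform is the Y-flip y_m = 217.66 − y_svg.

Shape 1 is a open polyline drawn with `<polyline>`. Its stroke #ff00ff means engrave at S258, F4484. After flipping Y the toolpath is (7.50,97.25) → (169.29,28.98) → (65.89,90.22) → (335.93,129.08) → (262.42,71.41).

Shape 2 is a regular polygon drawn with `<path>`. Its stroke #ff00ff means engrave at S258, F4484. After flipping Y the toolpath is (236.77,38.00) → (228.65,37.42) → (223.14,43.42) → (224.39,51.46) → (231.46,55.50) → (239.02,52.49) → (241.39,44.70) → (236.77,38.00), returning to the start.

; LightBurn 1.6.03
; GRBL device profile, absolute coords
G21
G90
G00 X7.50 Y97.25
M3 S258
G01 X169.29 Y28.98 F4484
G01 X65.89 Y90.22
G01 X335.93 Y129.08
G01 X262.42 Y71.41
G00 X236.77 Y38.00
M3 S258
G01 X228.65 Y37.42 F4484
G01 X223.14 Y43.42
G01 X224.39 Y51.46
G01 X231.46 Y55.50
G01 X239.02 Y52.49
G01 X241.39 Y44.70
G01 X236.77 Y38.00
M5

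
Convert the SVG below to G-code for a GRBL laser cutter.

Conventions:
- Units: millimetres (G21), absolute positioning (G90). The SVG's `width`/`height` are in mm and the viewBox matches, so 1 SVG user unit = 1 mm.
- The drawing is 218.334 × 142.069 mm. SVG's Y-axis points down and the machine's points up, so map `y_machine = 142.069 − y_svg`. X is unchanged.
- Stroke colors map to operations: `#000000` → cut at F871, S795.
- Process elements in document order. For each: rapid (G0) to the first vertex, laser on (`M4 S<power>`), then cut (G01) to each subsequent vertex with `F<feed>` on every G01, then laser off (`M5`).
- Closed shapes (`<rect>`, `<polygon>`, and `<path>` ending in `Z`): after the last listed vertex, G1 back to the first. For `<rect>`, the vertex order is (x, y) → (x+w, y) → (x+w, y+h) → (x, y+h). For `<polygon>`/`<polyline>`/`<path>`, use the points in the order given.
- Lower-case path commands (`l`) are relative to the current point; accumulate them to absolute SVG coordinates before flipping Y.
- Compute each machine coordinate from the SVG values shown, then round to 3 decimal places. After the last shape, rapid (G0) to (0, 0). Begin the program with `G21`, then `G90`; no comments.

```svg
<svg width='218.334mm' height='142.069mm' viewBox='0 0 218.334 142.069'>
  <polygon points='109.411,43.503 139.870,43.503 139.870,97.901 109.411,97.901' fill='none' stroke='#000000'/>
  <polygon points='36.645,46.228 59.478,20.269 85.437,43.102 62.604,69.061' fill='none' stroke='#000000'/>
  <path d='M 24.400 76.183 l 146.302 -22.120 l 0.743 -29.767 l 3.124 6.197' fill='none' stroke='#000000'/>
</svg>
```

viewBox `0 0 218.334 142.069` with mm width/height → 1 unit = 1 mm. Flip: y_m = 142.069 − y_svg.

**Shape 1** — `<polygon>` rectangle, stroke `#000000` → cut (S795, F871). Machine vertices: (109.411,98.566) → (139.870,98.566) → (139.870,44.168) → (109.411,44.168) → (109.411,98.566). Closed: final G1 returns to the first vertex.

**Shape 2** — `<polygon>` regular polygon, stroke `#000000` → cut (S795, F871). Machine vertices: (36.645,95.841) → (59.478,121.800) → (85.437,98.967) → (62.604,73.008) → (36.645,95.841). Closed: final G1 returns to the first vertex.

**Shape 3** — `<path>` open polyline, stroke `#000000` → cut (S795, F871). Machine vertices: (24.400,65.886) → (170.702,88.006) → (171.445,117.773) → (174.569,111.576). Open path.

G21
G90
G0 X109.411 Y98.566
M4 S795
G01 X139.870 Y98.566 F871
G01 X139.870 Y44.168 F871
G01 X109.411 Y44.168 F871
G01 X109.411 Y98.566 F871
M5
G0 X36.645 Y95.841
M4 S795
G01 X59.478 Y121.800 F871
G01 X85.437 Y98.967 F871
G01 X62.604 Y73.008 F871
G01 X36.645 Y95.841 F871
M5
G0 X24.400 Y65.886
M4 S795
G01 X170.702 Y88.006 F871
G01 X171.445 Y117.773 F871
G01 X174.569 Y111.576 F871
M5
G0 X0.000 Y0.000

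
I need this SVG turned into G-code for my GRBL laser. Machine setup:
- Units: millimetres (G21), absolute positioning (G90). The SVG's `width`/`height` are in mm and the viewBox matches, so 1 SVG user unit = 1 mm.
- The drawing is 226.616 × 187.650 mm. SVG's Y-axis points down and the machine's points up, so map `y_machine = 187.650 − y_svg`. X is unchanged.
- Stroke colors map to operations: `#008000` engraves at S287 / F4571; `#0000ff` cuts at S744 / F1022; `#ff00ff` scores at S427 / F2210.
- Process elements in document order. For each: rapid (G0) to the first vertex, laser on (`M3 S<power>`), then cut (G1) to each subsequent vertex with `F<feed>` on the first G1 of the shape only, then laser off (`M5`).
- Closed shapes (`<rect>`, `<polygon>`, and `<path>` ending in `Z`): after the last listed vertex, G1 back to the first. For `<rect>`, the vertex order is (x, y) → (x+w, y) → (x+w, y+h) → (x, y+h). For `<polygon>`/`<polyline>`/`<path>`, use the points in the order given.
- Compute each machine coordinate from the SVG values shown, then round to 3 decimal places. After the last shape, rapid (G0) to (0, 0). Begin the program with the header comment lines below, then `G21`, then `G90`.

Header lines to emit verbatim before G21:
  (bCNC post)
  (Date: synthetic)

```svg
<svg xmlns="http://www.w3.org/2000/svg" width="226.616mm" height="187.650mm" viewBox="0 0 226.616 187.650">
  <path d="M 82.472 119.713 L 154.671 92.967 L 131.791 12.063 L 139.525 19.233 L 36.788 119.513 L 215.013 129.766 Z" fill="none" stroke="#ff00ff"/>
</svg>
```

1 u = 1 mm; y_m = 187.650 − y.

[1] `<path>` closed polygon, #ff00ff→score S427 F2210: (82.472,67.937) → (154.671,94.683) → (131.791,175.587) → (139.525,168.417) → (36.788,68.137) → (215.013,57.884) → (82.472,67.937) (closed)

(bCNC post)
(Date: synthetic)
G21
G90
G0 X82.472 Y67.937
M3 S427
G1 X154.671 Y94.683 F2210
G1 X131.791 Y175.587
G1 X139.525 Y168.417
G1 X36.788 Y68.137
G1 X215.013 Y57.884
G1 X82.472 Y67.937
M5
G0 X0.000 Y0.000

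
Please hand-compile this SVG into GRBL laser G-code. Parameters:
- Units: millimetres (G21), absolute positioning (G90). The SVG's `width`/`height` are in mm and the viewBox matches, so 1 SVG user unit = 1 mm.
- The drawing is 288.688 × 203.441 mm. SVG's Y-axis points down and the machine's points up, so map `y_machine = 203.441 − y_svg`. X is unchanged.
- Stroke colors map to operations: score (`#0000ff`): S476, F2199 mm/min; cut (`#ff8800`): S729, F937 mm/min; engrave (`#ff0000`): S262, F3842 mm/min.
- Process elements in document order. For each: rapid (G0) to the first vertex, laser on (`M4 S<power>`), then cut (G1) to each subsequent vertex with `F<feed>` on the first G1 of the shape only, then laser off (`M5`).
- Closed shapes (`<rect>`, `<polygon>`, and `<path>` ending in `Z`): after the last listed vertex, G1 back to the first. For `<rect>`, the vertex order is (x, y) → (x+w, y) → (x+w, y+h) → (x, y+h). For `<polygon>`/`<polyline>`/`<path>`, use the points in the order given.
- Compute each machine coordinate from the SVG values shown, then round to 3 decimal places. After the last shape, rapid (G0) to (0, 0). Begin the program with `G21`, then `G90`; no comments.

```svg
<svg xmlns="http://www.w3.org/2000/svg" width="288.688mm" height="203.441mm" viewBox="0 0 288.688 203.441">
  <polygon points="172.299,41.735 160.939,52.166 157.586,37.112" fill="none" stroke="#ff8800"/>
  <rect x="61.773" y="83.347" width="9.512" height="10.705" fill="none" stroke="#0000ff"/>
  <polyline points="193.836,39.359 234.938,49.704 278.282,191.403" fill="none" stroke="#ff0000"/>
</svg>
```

viewBox `0 0 288.688 203.441` with mm width/height → 1 unit = 1 mm. Flip: y_m = 203.441 − y_svg.

**Shape 1** — `<polygon>` regular polygon, stroke `#ff8800` → cut (S729, F937). Machine vertices: (172.299,161.706) → (160.939,151.275) → (157.586,166.329) → (172.299,161.706). Closed: final G1 returns to the first vertex.

**Shape 2** — `<rect>` rectangle, stroke `#0000ff` → score (S476, F2199). Machine vertices: (61.773,120.094) → (71.285,120.094) → (71.285,109.389) → (61.773,109.389) → (61.773,120.094). Closed: final G1 returns to the first vertex.

**Shape 3** — `<polyline>` open polyline, stroke `#ff0000` → engrave (S262, F3842). Machine vertices: (193.836,164.082) → (234.938,153.737) → (278.282,12.038). Open path.

G21
G90
G0 X172.299 Y161.706
M4 S729
G1 X160.939 Y151.275 F937
G1 X157.586 Y166.329
G1 X172.299 Y161.706
M5
G0 X61.773 Y120.094
M4 S476
G1 X71.285 Y120.094 F2199
G1 X71.285 Y109.389
G1 X61.773 Y109.389
G1 X61.773 Y120.094
M5
G0 X193.836 Y164.082
M4 S262
G1 X234.938 Y153.737 F3842
G1 X278.282 Y12.038
M5
G0 X0.000 Y0.000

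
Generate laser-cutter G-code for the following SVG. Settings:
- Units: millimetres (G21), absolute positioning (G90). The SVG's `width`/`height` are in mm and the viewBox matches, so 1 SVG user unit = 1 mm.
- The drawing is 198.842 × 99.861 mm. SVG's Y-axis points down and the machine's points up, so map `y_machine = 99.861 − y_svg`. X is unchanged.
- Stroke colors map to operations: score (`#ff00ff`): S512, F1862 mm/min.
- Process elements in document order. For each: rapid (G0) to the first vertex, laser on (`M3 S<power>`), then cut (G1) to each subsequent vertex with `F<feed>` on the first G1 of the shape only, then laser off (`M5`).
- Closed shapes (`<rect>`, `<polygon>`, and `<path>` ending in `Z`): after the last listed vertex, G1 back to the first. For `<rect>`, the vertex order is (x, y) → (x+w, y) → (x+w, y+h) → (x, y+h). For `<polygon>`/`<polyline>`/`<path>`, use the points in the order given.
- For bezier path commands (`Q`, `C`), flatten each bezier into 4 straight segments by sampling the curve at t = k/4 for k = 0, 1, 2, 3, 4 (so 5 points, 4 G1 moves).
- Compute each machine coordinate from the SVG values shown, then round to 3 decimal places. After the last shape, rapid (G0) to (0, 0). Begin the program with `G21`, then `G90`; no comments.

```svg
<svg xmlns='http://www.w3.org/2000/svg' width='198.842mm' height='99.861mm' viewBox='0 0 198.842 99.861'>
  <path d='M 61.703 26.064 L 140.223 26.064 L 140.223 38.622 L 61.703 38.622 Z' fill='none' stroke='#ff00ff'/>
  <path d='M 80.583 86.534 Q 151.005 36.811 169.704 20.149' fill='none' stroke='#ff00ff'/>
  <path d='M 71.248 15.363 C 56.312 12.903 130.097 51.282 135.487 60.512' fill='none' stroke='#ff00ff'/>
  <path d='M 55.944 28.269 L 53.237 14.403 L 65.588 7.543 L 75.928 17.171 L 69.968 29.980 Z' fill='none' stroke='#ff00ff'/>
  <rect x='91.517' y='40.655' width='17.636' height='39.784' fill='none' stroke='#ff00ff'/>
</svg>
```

G21
G90
G0 X61.703 Y73.797
M3 S512
G1 X140.223 Y73.797 F1862
G1 X140.223 Y61.239
G1 X61.703 Y61.239
G1 X61.703 Y73.797
M5
G0 X80.583 Y13.327
M3 S512
G1 X112.561 Y36.122 F1862
G1 X138.074 Y54.785
G1 X157.122 Y69.315
G1 X169.704 Y79.712
M5
G0 X71.248 Y84.498
M3 S512
G1 X74.226 Y79.779 F1862
G1 X95.745 Y66.307
G1 X121.075 Y50.643
G1 X135.487 Y39.349
M5
G0 X55.944 Y71.592
M3 S512
G1 X53.237 Y85.458 F1862
G1 X65.588 Y92.318
G1 X75.928 Y82.690
G1 X69.968 Y69.881
G1 X55.944 Y71.592
M5
G0 X91.517 Y59.206
M3 S512
G1 X109.153 Y59.206 F1862
G1 X109.153 Y19.422
G1 X91.517 Y19.422
G1 X91.517 Y59.206
M5
G0 X0.000 Y0.000

viewBox `0 0 198.842 99.861` with mm width/height → 1 unit = 1 mm. Flip: y_m = 99.861 − y_svg.

**Shape 1** — `<path>` rectangle, stroke `#ff00ff` → score (S512, F1862). Machine vertices: (61.703,73.797) → (140.223,73.797) → (140.223,61.239) → (61.703,61.239) → (61.703,73.797). Closed: final G1 returns to the first vertex.

**Shape 2** — `<path>` quadratic bezier, stroke `#ff00ff` → score (S512, F1862). Control points (SVG): P0=(80.583,86.534), P1=(151.005,36.811), P2=(169.704,20.149); sampled at t=k/4. Machine vertices: (80.583,13.327) → (112.561,36.122) → (138.074,54.785) → (157.122,69.315) → (169.704,79.712). Open path.

**Shape 3** — `<path>` cubic bezier, stroke `#ff00ff` → score (S512, F1862). Control points (SVG): P0=(71.248,15.363), P1=(56.312,12.903), P2=(130.097,51.282), P3=(135.487,60.512); sampled at t=k/4. Machine vertices: (71.248,84.498) → (74.226,79.779) → (95.745,66.307) → (121.075,50.643) → (135.487,39.349). Open path.

**Shape 4** — `<path>` regular polygon, stroke `#ff00ff` → score (S512, F1862). Machine vertices: (55.944,71.592) → (53.237,85.458) → (65.588,92.318) → (75.928,82.690) → (69.968,69.881) → (55.944,71.592). Closed: final G1 returns to the first vertex.

**Shape 5** — `<rect>` rectangle, stroke `#ff00ff` → score (S512, F1862). Machine vertices: (91.517,59.206) → (109.153,59.206) → (109.153,19.422) → (91.517,19.422) → (91.517,59.206). Closed: final G1 returns to the first vertex.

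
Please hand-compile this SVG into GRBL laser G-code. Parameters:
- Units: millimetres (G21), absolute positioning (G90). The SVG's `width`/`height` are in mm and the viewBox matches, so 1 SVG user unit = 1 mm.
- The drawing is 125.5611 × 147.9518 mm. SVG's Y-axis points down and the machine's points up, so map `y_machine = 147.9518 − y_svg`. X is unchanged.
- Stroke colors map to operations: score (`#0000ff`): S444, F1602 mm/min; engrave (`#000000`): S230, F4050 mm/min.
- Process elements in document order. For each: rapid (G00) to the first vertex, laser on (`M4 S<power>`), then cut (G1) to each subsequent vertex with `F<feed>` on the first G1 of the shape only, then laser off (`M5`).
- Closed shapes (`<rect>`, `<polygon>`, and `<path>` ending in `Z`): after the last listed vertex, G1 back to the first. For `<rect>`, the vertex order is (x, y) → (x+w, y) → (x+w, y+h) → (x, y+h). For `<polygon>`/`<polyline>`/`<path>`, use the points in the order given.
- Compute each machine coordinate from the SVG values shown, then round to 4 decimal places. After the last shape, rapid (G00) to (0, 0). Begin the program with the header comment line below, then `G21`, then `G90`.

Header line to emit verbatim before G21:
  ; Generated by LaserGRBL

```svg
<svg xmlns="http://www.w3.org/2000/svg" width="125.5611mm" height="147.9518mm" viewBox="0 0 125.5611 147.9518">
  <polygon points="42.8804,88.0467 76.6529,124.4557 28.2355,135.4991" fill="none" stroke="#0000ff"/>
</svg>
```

; Generated by LaserGRBL
G21
G90
G00 X42.8804 Y59.9051
M4 S444
G1 X76.6529 Y23.4961 F1602
G1 X28.2355 Y12.4527
G1 X42.8804 Y59.9051
M5
G00 X0.0000 Y0.0000

viewBox `0 0 125.5611 147.9518` with mm width/height → 1 unit = 1 mm. Flip: y_m = 147.9518 − y_svg.

**Shape 1** — `<polygon>` regular polygon, stroke `#0000ff` → score (S444, F1602). Machine vertices: (42.8804,59.9051) → (76.6529,23.4961) → (28.2355,12.4527) → (42.8804,59.9051). Closed: final G1 returns to the first vertex.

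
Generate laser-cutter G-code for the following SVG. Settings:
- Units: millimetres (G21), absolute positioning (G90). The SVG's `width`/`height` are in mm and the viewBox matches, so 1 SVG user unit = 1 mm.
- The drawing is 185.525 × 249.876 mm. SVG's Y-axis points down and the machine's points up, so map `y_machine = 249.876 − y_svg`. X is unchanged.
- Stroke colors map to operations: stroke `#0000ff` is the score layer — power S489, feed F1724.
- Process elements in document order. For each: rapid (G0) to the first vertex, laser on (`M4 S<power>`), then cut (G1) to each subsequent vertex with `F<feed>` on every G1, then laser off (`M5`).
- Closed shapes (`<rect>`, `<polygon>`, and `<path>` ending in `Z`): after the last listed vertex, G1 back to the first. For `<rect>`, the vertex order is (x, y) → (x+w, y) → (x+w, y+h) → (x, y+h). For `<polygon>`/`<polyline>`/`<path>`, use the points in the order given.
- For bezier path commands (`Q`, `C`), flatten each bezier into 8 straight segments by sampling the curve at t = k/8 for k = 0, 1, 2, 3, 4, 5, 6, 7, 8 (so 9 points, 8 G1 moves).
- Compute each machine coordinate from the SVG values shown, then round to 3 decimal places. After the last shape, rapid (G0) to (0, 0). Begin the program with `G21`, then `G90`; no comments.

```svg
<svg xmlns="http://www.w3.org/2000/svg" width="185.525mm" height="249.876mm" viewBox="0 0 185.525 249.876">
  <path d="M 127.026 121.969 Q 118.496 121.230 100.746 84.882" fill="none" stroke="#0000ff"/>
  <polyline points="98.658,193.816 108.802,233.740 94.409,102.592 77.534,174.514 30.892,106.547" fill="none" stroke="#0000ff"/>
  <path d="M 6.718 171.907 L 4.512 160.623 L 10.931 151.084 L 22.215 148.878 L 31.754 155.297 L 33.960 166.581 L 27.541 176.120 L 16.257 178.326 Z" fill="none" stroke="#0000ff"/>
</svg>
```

Since the viewBox matches the mm dimensions, user units are millimetres directly. The only transform is the Y-flip y_m = 249.876 − y_svg.

Shape 1 is a quadratic bezier drawn with `<path>`. Its stroke #0000ff means score at S489, F1724. After flipping Y the toolpath is (127.026,127.907) → (124.749,128.648) → (122.185,130.502) → (119.332,133.469) → (116.191,137.548) → (112.762,142.741) → (109.045,149.046) → (105.039,156.463) → (100.746,164.994).

Shape 2 is a open polyline drawn with `<polyline>`. Its stroke #0000ff means score at S489, F1724. After flipping Y the toolpath is (98.658,56.060) → (108.802,16.136) → (94.409,147.284) → (77.534,75.362) → (30.892,143.329).

Shape 3 is a regular polygon drawn with `<path>`. Its stroke #0000ff means score at S489, F1724. After flipping Y the toolpath is (6.718,77.969) → (4.512,89.253) → (10.931,98.792) → (22.215,100.998) → (31.754,94.579) → (33.960,83.295) → (27.541,73.756) → (16.257,71.550) → (6.718,77.969), returning to the start.

G21
G90
G0 X127.026 Y127.907
M4 S489
G1 X124.749 Y128.648 F1724
G1 X122.185 Y130.502 F1724
G1 X119.332 Y133.469 F1724
G1 X116.191 Y137.548 F1724
G1 X112.762 Y142.741 F1724
G1 X109.045 Y149.046 F1724
G1 X105.039 Y156.463 F1724
G1 X100.746 Y164.994 F1724
M5
G0 X98.658 Y56.060
M4 S489
G1 X108.802 Y16.136 F1724
G1 X94.409 Y147.284 F1724
G1 X77.534 Y75.362 F1724
G1 X30.892 Y143.329 F1724
M5
G0 X6.718 Y77.969
M4 S489
G1 X4.512 Y89.253 F1724
G1 X10.931 Y98.792 F1724
G1 X22.215 Y100.998 F1724
G1 X31.754 Y94.579 F1724
G1 X33.960 Y83.295 F1724
G1 X27.541 Y73.756 F1724
G1 X16.257 Y71.550 F1724
G1 X6.718 Y77.969 F1724
M5
G0 X0.000 Y0.000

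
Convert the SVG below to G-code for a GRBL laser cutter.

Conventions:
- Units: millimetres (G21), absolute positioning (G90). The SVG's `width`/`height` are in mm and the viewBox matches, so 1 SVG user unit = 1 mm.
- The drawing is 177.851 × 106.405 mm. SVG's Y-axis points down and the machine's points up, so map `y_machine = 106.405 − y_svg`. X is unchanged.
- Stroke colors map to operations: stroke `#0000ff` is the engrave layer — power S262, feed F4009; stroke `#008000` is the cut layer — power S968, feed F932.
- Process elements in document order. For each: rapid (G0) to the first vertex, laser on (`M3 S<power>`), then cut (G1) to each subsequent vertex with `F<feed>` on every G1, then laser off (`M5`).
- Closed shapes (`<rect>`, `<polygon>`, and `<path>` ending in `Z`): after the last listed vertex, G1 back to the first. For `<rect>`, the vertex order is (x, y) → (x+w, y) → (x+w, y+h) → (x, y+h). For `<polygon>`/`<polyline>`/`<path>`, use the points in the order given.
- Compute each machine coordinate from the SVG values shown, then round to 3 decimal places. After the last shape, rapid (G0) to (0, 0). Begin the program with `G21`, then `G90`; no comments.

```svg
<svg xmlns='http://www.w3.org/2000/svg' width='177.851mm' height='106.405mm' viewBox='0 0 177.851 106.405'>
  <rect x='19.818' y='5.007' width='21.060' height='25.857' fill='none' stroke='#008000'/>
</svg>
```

viewBox `0 0 177.851 106.405` with mm width/height → 1 unit = 1 mm. Flip: y_m = 106.405 − y_svg.

**Shape 1** — `<rect>` rectangle, stroke `#008000` → cut (S968, F932). Machine vertices: (19.818,101.398) → (40.878,101.398) → (40.878,75.541) → (19.818,75.541) → (19.818,101.398). Closed: final G1 returns to the first vertex.

G21
G90
G0 X19.818 Y101.398
M3 S968
G1 X40.878 Y101.398 F932
G1 X40.878 Y75.541 F932
G1 X19.818 Y75.541 F932
G1 X19.818 Y101.398 F932
M5
G0 X0.000 Y0.000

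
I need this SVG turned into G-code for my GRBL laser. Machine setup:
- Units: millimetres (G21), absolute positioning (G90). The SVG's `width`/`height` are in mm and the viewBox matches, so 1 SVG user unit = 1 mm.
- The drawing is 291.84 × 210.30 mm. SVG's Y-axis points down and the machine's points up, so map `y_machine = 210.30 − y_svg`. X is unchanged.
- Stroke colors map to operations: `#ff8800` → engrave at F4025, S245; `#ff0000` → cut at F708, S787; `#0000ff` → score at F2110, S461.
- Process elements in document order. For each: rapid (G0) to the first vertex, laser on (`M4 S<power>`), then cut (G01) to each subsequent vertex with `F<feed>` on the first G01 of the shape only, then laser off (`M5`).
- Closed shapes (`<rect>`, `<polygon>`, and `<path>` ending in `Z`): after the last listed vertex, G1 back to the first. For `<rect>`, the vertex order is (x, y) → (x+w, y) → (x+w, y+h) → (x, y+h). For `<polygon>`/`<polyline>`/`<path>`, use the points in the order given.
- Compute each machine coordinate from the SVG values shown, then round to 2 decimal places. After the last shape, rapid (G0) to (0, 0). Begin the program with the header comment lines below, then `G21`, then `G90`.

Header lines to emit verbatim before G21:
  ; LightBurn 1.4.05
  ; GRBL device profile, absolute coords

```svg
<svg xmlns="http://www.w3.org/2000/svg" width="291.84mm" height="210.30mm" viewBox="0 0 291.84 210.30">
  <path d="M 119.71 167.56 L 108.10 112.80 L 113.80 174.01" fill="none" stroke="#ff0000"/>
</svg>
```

1 u = 1 mm; y_m = 210.30 − y.

[1] `<path>` open polyline, #ff0000→cut S787 F708: (119.71,42.74) → (108.10,97.50) → (113.80,36.29)

; LightBurn 1.4.05
; GRBL device profile, absolute coords
G21
G90
G0 X119.71 Y42.74
M4 S787
G01 X108.10 Y97.50 F708
G01 X113.80 Y36.29
M5
G0 X0.00 Y0.00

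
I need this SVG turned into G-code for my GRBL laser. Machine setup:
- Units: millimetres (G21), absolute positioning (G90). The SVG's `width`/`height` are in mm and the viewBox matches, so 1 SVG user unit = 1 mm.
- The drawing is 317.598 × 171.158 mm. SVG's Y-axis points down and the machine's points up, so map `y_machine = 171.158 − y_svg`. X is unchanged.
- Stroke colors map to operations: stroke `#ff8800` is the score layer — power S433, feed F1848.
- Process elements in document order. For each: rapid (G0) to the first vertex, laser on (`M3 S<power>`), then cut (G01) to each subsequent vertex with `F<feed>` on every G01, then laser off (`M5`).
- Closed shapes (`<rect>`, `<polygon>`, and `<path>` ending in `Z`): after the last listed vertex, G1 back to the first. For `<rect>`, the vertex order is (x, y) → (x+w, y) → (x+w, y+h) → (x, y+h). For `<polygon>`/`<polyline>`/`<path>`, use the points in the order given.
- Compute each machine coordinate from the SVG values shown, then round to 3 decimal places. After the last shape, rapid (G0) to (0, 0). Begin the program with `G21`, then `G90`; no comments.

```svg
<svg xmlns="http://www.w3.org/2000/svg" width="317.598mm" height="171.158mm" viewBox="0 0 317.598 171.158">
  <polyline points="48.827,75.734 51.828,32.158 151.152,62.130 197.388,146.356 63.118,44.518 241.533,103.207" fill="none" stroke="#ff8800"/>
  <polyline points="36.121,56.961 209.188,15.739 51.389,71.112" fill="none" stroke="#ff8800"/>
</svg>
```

viewBox `0 0 317.598 171.158` with mm width/height → 1 unit = 1 mm. Flip: y_m = 171.158 − y_svg.

**Shape 1** — `<polyline>` open polyline, stroke `#ff8800` → score (S433, F1848). Machine vertices: (48.827,95.424) → (51.828,139.000) → (151.152,109.028) → (197.388,24.802) → (63.118,126.640) → (241.533,67.951). Open path.

**Shape 2** — `<polyline>` open polyline, stroke `#ff8800` → score (S433, F1848). Machine vertices: (36.121,114.197) → (209.188,155.419) → (51.389,100.046). Open path.

G21
G90
G0 X48.827 Y95.424
M3 S433
G01 X51.828 Y139.000 F1848
G01 X151.152 Y109.028 F1848
G01 X197.388 Y24.802 F1848
G01 X63.118 Y126.640 F1848
G01 X241.533 Y67.951 F1848
M5
G0 X36.121 Y114.197
M3 S433
G01 X209.188 Y155.419 F1848
G01 X51.389 Y100.046 F1848
M5
G0 X0.000 Y0.000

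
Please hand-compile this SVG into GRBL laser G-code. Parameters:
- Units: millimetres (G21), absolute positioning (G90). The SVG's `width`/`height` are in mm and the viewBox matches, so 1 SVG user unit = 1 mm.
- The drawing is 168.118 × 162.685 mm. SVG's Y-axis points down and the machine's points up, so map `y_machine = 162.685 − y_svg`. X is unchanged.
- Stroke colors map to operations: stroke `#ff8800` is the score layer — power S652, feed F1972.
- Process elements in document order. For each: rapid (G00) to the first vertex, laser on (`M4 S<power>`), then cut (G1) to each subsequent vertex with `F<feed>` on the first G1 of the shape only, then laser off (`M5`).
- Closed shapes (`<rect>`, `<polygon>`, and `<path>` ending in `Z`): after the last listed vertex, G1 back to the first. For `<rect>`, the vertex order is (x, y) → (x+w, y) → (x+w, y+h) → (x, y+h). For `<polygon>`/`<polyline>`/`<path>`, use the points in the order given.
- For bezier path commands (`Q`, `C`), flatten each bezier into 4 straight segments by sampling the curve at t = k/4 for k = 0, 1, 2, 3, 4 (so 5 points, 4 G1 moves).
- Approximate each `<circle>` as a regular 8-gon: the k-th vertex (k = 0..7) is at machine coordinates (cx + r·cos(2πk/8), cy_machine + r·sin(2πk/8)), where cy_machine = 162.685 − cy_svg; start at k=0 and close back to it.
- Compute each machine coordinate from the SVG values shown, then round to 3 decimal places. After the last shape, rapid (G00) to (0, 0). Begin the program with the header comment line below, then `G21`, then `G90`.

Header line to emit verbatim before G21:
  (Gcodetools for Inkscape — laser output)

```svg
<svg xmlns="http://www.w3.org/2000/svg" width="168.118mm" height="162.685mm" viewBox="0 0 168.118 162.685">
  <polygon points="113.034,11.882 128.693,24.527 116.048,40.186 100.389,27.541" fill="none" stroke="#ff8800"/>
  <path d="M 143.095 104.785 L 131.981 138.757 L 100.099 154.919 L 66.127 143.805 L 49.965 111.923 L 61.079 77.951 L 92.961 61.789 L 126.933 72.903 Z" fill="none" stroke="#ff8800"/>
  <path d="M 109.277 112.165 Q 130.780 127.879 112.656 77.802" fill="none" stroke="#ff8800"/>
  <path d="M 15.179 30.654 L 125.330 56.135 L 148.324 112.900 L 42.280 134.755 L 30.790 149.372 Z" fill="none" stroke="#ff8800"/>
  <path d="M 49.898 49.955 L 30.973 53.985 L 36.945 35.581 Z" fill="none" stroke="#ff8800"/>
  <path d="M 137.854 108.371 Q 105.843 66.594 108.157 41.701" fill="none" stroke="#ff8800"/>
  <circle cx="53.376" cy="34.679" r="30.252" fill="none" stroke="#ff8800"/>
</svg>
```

1 u = 1 mm; y_m = 162.685 − y.

[1] `<polygon>` regular polygon, #ff8800→score S652 F1972: (113.034,150.803) → (128.693,138.158) → (116.048,122.499) → (100.389,135.144) → (113.034,150.803) (closed)

[2] `<path>` regular polygon, #ff8800→score S652 F1972: (143.095,57.900) → (131.981,23.928) → (100.099,7.766) → (66.127,18.880) → (49.965,50.762) → (61.079,84.734) → (92.961,100.896) → (126.933,89.782) → (143.095,57.900) (closed)

[3] `<path>` quadratic bezier, #ff8800→score S652 F1972: (109.277,50.520) → (117.552,46.775) → (120.873,51.254) → (119.241,63.956) → (112.656,84.883)

[4] `<path>` closed polygon, #ff8800→score S652 F1972: (15.179,132.031) → (125.330,106.550) → (148.324,49.785) → (42.280,27.930) → (30.790,13.313) → (15.179,132.031) (closed)

[5] `<path>` regular polygon, #ff8800→score S652 F1972: (49.898,112.730) → (30.973,108.700) → (36.945,127.104) → (49.898,112.730) (closed)

[6] `<path>` quadratic bezier, #ff8800→score S652 F1972: (137.854,54.314) → (123.994,74.147) → (114.424,91.870) → (109.145,107.482) → (108.157,120.984)

[7] `<circle>` circle, #ff8800→score S652 F1972: (83.628,128.006) → (74.767,149.397) → (53.376,158.258) → (31.985,149.397) → (23.124,128.006) → (31.985,106.615) → (53.376,97.754) → (74.767,106.615) → (83.628,128.006) (closed)

(Gcodetools for Inkscape — laser output)
G21
G90
G00 X113.034 Y150.803
M4 S652
G1 X128.693 Y138.158 F1972
G1 X116.048 Y122.499
G1 X100.389 Y135.144
G1 X113.034 Y150.803
M5
G00 X143.095 Y57.900
M4 S652
G1 X131.981 Y23.928 F1972
G1 X100.099 Y7.766
G1 X66.127 Y18.880
G1 X49.965 Y50.762
G1 X61.079 Y84.734
G1 X92.961 Y100.896
G1 X126.933 Y89.782
G1 X143.095 Y57.900
M5
G00 X109.277 Y50.520
M4 S652
G1 X117.552 Y46.775 F1972
G1 X120.873 Y51.254
G1 X119.241 Y63.956
G1 X112.656 Y84.883
M5
G00 X15.179 Y132.031
M4 S652
G1 X125.330 Y106.550 F1972
G1 X148.324 Y49.785
G1 X42.280 Y27.930
G1 X30.790 Y13.313
G1 X15.179 Y132.031
M5
G00 X49.898 Y112.730
M4 S652
G1 X30.973 Y108.700 F1972
G1 X36.945 Y127.104
G1 X49.898 Y112.730
M5
G00 X137.854 Y54.314
M4 S652
G1 X123.994 Y74.147 F1972
G1 X114.424 Y91.870
G1 X109.145 Y107.482
G1 X108.157 Y120.984
M5
G00 X83.628 Y128.006
M4 S652
G1 X74.767 Y149.397 F1972
G1 X53.376 Y158.258
G1 X31.985 Y149.397
G1 X23.124 Y128.006
G1 X31.985 Y106.615
G1 X53.376 Y97.754
G1 X74.767 Y106.615
G1 X83.628 Y128.006
M5
G00 X0.000 Y0.000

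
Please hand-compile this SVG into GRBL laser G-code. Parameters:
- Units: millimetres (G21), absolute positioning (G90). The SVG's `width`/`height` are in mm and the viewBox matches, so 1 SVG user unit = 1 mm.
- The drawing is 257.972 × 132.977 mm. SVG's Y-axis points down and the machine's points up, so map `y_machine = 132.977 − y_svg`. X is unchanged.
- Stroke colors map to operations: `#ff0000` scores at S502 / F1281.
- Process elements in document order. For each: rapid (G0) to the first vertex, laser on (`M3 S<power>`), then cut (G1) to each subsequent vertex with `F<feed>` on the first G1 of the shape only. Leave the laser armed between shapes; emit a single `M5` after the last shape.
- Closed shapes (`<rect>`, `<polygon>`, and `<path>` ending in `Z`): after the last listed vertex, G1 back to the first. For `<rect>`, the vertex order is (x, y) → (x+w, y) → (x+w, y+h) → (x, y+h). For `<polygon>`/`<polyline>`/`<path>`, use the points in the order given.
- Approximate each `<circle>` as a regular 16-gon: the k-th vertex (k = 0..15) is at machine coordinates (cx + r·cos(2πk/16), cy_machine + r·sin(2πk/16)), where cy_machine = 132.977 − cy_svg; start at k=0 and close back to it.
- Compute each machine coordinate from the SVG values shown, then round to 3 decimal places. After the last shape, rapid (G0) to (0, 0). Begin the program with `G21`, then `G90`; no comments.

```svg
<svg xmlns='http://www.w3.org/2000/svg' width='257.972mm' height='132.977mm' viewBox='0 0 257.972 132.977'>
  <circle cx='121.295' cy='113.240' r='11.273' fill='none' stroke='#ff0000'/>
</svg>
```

Since the viewBox matches the mm dimensions, user units are millimetres directly. The only transform is the Y-flip y_m = 132.977 − y_svg.

Shape 1 is a circle drawn with `<circle>`. Its stroke #ff0000 means score at S502, F1281. After flipping Y the toolpath is (132.568,19.737) → (131.710,24.051) → (129.266,27.708) → (125.609,30.152) → (121.295,31.010) → (116.981,30.152) → (113.324,27.708) → (110.880,24.051) → (110.022,19.737) → (110.880,15.423) → (113.324,11.766) → (116.981,9.322) → (121.295,8.464) → (125.609,9.322) → (129.266,11.766) → (131.710,15.423) → (132.568,19.737), returning to the start.

G21
G90
G0 X132.568 Y19.737
M3 S502
G1 X131.710 Y24.051 F1281
G1 X129.266 Y27.708
G1 X125.609 Y30.152
G1 X121.295 Y31.010
G1 X116.981 Y30.152
G1 X113.324 Y27.708
G1 X110.880 Y24.051
G1 X110.022 Y19.737
G1 X110.880 Y15.423
G1 X113.324 Y11.766
G1 X116.981 Y9.322
G1 X121.295 Y8.464
G1 X125.609 Y9.322
G1 X129.266 Y11.766
G1 X131.710 Y15.423
G1 X132.568 Y19.737
M5
G0 X0.000 Y0.000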